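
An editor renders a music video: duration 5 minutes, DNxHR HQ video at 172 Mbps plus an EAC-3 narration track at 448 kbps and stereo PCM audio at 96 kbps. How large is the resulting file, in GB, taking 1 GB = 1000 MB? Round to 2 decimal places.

5 min = 300 s
Audio total: 448 + 96 = 544 kbps = 0.544 Mbps.
Total bitrate: 172 + 0.544 = 172.544 Mbps.
Stream data: 172.544 Mbps × 300 s = 51763.2 Mb.
51,763 Mb ÷ 8 = 6,470 MB → 6.470 GB.

6.47 GB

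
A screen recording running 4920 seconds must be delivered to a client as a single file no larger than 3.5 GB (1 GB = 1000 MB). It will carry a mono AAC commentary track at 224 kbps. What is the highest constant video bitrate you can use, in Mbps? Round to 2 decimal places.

Budget: 3.5 GB = 28000.0 Mb.
Total bitrate budget: 28000.0 Mb / 4920 s = 5.691 Mbps.
Audio: 224 kbps = 0.224 Mbps.
Video: 5.691 − 0.224 = 5.467 Mbps.

5.47 Mbps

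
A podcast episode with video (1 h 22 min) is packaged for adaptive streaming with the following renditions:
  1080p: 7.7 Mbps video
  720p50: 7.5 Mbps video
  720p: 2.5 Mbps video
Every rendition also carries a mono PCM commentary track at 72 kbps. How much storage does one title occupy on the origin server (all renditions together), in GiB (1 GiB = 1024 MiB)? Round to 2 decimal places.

10.26 GiB

1 h 22 min = 82 min = 4920 s
Audio: 72 kbps = 0.072 Mbps.
Sum of rendition bitrates: (7.7+0.072) + (7.5+0.072) + (2.5+0.072) = 17.916 Mbps.
× 4920 s = 88,147 Mb = 11,018 MB = 10.26 GiB.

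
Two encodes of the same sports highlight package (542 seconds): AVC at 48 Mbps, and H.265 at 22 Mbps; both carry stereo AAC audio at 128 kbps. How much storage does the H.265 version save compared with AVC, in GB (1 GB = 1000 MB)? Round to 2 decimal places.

Audio: 128 kbps = 0.128 Mbps.
AVC: 48.128 Mbps × 542 s = 26085.4 Mb = 3.261 GB.
H.265: 22.128 Mbps × 542 s = 11993.4 Mb = 1.499 GB.
Saving: 3.261 − 1.499 = 1.762 GB.

1.76 GB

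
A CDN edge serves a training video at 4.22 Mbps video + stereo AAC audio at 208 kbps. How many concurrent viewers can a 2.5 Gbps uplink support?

Audio: 208 kbps = 0.208 Mbps.
Per-viewer media rate: 4.428 Mbps.
2.5 Gbps = 2,500 Mbps; 2,500 / 4.428 = 564.59 → 564 viewers.

564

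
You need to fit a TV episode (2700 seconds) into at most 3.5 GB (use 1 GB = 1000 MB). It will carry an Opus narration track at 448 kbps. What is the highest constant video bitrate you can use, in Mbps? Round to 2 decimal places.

9.92 Mbps

Budget: 3.5 GB = 28000.0 Mb.
Total bitrate budget: 28000.0 Mb / 2700 s = 10.370 Mbps.
Audio: 448 kbps = 0.448 Mbps.
Video: 10.370 − 0.448 = 9.922 Mbps.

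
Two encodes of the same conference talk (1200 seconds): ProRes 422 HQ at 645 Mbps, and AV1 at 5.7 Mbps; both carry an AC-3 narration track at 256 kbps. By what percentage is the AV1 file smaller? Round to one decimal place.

Audio: 256 kbps = 0.256 Mbps.
ProRes 422 HQ: 645.256 Mbps × 1200 s = 774307.2 Mb = 96.788 GB.
AV1: 5.956 Mbps × 1200 s = 7147.2 Mb = 0.893 GB.
Reduction: (1 − 0.893/96.788) × 100 = 99.08%.

99.1%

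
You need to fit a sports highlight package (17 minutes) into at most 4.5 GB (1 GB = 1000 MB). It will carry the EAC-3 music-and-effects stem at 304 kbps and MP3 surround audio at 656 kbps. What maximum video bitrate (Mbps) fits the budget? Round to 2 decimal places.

34.33 Mbps

Budget: 4.5 GB = 36000.0 Mb.
17 min = 1020 s
Total bitrate budget: 36000.0 Mb / 1020 s = 35.294 Mbps.
Audio total: 304 + 656 = 960 kbps = 0.960 Mbps.
Video: 35.294 − 0.960 = 34.334 Mbps.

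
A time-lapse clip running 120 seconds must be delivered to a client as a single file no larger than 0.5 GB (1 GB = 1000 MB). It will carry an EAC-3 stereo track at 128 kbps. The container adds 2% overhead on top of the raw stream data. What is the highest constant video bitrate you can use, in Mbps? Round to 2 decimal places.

Budget: 0.5 GB = 4000.0 Mb.
Stream payload after overhead: 4000.0 / 1.02 = 3921.6 Mb.
Total bitrate budget: 3921.6 Mb / 120 s = 32.680 Mbps.
Audio: 128 kbps = 0.128 Mbps.
Video: 32.680 − 0.128 = 32.552 Mbps.

32.55 Mbps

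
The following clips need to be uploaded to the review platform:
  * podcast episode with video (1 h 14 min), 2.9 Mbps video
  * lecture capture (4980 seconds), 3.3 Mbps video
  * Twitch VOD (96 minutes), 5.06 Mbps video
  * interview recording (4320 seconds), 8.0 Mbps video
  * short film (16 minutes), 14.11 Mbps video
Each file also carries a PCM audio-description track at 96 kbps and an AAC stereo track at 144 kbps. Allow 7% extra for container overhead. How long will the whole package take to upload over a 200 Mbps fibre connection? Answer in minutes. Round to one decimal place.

Audio total: 96 + 144 = 240 kbps = 0.240 Mbps.
podcast episode with video: 3.140 Mbps × 4440 s × 1.07 = 14917.5 Mb
lecture capture: 3.540 Mbps × 4980 s × 1.07 = 18863.2 Mb
Twitch VOD: 5.300 Mbps × 5760 s × 1.07 = 32665.0 Mb
interview recording: 8.240 Mbps × 4320 s × 1.07 = 38088.6 Mb
short film: 14.350 Mbps × 960 s × 1.07 = 14740.3 Mb
Total: 119274.6 Mb = 14909.3 MB.
At 200 Mbps: 119274.6 / 200 = 596 s ≈ 9.94 minutes.

9.9 minutes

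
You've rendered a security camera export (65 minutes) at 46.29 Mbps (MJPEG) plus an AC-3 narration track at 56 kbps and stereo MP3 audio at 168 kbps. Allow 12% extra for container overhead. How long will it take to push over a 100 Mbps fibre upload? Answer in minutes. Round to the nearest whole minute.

34 minutes

65 min = 3900 s
Audio total: 56 + 168 = 224 kbps = 0.224 Mbps.
Total bitrate: 46.514 Mbps.
File: 46.514 Mbps × 3900 s = 181404.6 Mb.
With 12% container overhead: ×1.12. → 203173.2 Mb.
At 100 Mbps: 203173.2 / 100 = 2031.7 s ≈ 33.9 minutes.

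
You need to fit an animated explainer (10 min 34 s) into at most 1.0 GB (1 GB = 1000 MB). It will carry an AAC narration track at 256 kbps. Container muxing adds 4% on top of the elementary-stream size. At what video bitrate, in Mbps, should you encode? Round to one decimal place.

11.9 Mbps

Budget: 1.0 GB = 8000.0 Mb.
Stream payload after overhead: 8000.0 / 1.04 = 7692.3 Mb.
10 min 34 s = 634 s
Total bitrate budget: 7692.3 Mb / 634 s = 12.133 Mbps.
Audio: 256 kbps = 0.256 Mbps.
Video: 12.133 − 0.256 = 11.877 Mbps.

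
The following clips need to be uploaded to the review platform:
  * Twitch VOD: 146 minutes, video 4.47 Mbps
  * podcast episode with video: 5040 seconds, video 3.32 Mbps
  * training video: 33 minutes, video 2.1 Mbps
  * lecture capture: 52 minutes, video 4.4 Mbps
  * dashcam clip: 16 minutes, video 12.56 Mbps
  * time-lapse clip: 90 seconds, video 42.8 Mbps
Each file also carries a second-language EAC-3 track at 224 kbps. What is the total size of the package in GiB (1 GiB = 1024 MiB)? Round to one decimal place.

Audio: 224 kbps = 0.224 Mbps.
Twitch VOD: 4.694 Mbps × 8760 s = 41119.4 Mb
podcast episode with video: 3.544 Mbps × 5040 s = 17861.8 Mb
training video: 2.324 Mbps × 1980 s = 4601.5 Mb
lecture capture: 4.624 Mbps × 3120 s = 14426.9 Mb
dashcam clip: 12.784 Mbps × 960 s = 12272.6 Mb
time-lapse clip: 43.024 Mbps × 90 s = 3872.2 Mb
Total: 94154.4 Mb = 11769.3 MB.
= 10.96 GiB.

11.0 GiB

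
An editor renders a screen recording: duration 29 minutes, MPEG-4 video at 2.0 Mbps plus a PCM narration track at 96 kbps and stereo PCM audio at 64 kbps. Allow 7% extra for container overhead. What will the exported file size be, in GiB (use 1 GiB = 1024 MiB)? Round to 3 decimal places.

29 min = 1740 s
Audio total: 96 + 64 = 160 kbps = 0.160 Mbps.
Total bitrate: 2.0 + 0.160 = 2.160 Mbps.
Stream data: 2.160 Mbps × 1740 s = 3758.4 Mb.
With 7% container overhead: ×1.07.
4,021 Mb = 502,686,000 bytes ÷ 1,073,741,824 = 0.4682 GiB.

0.468 GiB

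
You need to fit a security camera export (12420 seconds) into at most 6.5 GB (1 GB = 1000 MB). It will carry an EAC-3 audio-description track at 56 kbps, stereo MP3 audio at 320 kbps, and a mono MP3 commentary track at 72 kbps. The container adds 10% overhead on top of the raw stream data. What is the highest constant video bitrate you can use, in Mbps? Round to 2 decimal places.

3.36 Mbps

Budget: 6.5 GB = 52000.0 Mb.
Stream payload after overhead: 52000.0 / 1.10 = 47272.7 Mb.
Total bitrate budget: 47272.7 Mb / 12420 s = 3.806 Mbps.
Audio total: 56 + 320 + 72 = 448 kbps = 0.448 Mbps.
Video: 3.806 − 0.448 = 3.358 Mbps.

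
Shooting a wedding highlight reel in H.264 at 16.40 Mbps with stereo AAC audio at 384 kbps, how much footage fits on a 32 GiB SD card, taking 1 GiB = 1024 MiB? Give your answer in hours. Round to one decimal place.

4.5 hours

Audio: 384 kbps = 0.384 Mbps.
Total bitrate: 16.40 + 0.384 = 16.784 Mbps.
Capacity: 32 GiB = 274,878 Mb.
Recording time: 274,878 / 16.784 = 16,377 s ≈ 4.55 hours.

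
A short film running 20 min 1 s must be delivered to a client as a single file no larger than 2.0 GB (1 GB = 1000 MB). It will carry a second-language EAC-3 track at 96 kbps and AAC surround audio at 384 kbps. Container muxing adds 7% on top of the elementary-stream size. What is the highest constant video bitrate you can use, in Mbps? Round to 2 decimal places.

Budget: 2.0 GB = 16000.0 Mb.
Stream payload after overhead: 16000.0 / 1.07 = 14953.3 Mb.
20 min 1 s = 1201 s
Total bitrate budget: 14953.3 Mb / 1201 s = 12.451 Mbps.
Audio total: 96 + 384 = 480 kbps = 0.480 Mbps.
Video: 12.451 − 0.480 = 11.971 Mbps.

11.97 Mbps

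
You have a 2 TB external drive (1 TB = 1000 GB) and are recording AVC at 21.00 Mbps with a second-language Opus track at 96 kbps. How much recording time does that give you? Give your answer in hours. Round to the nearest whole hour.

211 hours

Audio: 96 kbps = 0.096 Mbps.
Total bitrate: 21.00 + 0.096 = 21.096 Mbps.
Capacity: 2 TB = 16,000,000 Mb.
Recording time: 16,000,000 / 21.096 = 758,438 s ≈ 211 hours.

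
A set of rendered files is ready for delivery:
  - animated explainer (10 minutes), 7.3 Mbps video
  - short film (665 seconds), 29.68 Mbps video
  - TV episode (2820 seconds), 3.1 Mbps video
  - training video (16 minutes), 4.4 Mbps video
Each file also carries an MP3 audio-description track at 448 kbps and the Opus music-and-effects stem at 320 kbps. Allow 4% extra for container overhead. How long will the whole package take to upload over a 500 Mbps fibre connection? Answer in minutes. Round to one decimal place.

1.4 minutes

Audio total: 448 + 320 = 768 kbps = 0.768 Mbps.
animated explainer: 8.068 Mbps × 600 s × 1.04 = 5034.4 Mb
short film: 30.448 Mbps × 665 s × 1.04 = 21057.8 Mb
TV episode: 3.868 Mbps × 2820 s × 1.04 = 11344.1 Mb
training video: 5.168 Mbps × 960 s × 1.04 = 5159.7 Mb
Total: 42596.1 Mb = 5324.5 MB.
At 500 Mbps: 42596.1 / 500 = 85 s ≈ 1.42 minutes.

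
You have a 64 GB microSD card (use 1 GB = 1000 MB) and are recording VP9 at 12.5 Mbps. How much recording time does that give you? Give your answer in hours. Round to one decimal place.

Capacity: 64 GB = 512,000 Mb.
Recording time: 512,000 / 12.500 = 40,960 s ≈ 11.4 hours.

11.4 hours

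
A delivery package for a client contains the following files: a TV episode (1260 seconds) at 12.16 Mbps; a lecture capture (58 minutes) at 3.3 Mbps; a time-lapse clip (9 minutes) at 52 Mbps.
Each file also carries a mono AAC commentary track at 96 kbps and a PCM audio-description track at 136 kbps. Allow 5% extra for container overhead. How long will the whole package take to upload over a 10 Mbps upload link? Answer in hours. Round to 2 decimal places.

1.64 hours

Audio total: 96 + 136 = 232 kbps = 0.232 Mbps.
TV episode: 12.392 Mbps × 1260 s × 1.05 = 16394.6 Mb
lecture capture: 3.532 Mbps × 3480 s × 1.05 = 12905.9 Mb
time-lapse clip: 52.232 Mbps × 540 s × 1.05 = 29615.5 Mb
Total: 58916.1 Mb = 7364.5 MB.
At 10 Mbps: 58916.1 / 10 = 5892 s ≈ 1.64 hours.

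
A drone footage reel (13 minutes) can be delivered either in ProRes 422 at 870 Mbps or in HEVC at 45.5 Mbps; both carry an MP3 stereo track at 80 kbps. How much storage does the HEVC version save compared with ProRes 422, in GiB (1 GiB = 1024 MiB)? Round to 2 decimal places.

13 min = 780 s
Audio: 80 kbps = 0.080 Mbps.
ProRes 422: 870.080 Mbps × 780 s = 678662.4 Mb = 79.007 GiB.
HEVC: 45.580 Mbps × 780 s = 35552.4 Mb = 4.139 GiB.
Saving: 79.007 − 4.139 = 74.868 GiB.

74.87 GiB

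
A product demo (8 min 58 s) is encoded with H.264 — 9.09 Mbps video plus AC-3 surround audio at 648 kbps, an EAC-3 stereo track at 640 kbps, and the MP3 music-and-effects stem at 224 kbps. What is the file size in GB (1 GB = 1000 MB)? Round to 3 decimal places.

0.713 GB

8 min 58 s = 538 s
Audio total: 648 + 640 + 224 = 1512 kbps = 1.512 Mbps.
Total bitrate: 9.09 + 1.512 = 10.602 Mbps.
Stream data: 10.602 Mbps × 538 s = 5703.9 Mb.
5,704 Mb ÷ 8 = 713.0 MB → 0.713 GB.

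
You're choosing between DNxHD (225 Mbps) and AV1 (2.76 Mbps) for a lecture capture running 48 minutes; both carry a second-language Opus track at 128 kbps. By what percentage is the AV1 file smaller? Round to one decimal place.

98.7%

48 min = 2880 s
Audio: 128 kbps = 0.128 Mbps.
DNxHD: 225.128 Mbps × 2880 s = 648368.6 Mb = 75.480 GiB.
AV1: 2.888 Mbps × 2880 s = 8317.4 Mb = 0.968 GiB.
Reduction: (1 − 0.968/75.480) × 100 = 98.72%.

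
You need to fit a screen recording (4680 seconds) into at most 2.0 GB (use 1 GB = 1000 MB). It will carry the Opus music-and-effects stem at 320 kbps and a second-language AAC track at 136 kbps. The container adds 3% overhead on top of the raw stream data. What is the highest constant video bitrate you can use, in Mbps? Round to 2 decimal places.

Budget: 2.0 GB = 16000.0 Mb.
Stream payload after overhead: 16000.0 / 1.03 = 15534.0 Mb.
Total bitrate budget: 15534.0 Mb / 4680 s = 3.319 Mbps.
Audio total: 320 + 136 = 456 kbps = 0.456 Mbps.
Video: 3.319 − 0.456 = 2.863 Mbps.

2.86 Mbps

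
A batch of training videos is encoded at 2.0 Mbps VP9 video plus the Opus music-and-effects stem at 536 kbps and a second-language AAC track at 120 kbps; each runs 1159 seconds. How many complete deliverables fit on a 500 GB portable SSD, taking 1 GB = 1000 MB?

1299

Audio total: 536 + 120 = 656 kbps = 0.656 Mbps.
Total bitrate: 2.656 Mbps.
Per item: 2.656 Mbps × 1159 s = 3,078 Mb = 384.8 MB.
Capacity: 500 GB = 4,000,000 Mb; 1299.42 items → 1299 complete.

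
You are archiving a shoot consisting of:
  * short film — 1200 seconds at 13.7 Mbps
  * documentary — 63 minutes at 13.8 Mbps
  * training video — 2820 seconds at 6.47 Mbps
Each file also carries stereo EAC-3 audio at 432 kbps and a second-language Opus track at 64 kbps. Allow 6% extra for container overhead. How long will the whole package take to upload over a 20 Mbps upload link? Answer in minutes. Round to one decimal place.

Audio total: 432 + 64 = 496 kbps = 0.496 Mbps.
short film: 14.196 Mbps × 1200 s × 1.06 = 18057.3 Mb
documentary: 14.296 Mbps × 3780 s × 1.06 = 57281.2 Mb
training video: 6.966 Mbps × 2820 s × 1.06 = 20822.8 Mb
Total: 96161.3 Mb = 12020.2 MB.
At 20 Mbps: 96161.3 / 20 = 4808 s ≈ 80.1 minutes.

80.1 minutes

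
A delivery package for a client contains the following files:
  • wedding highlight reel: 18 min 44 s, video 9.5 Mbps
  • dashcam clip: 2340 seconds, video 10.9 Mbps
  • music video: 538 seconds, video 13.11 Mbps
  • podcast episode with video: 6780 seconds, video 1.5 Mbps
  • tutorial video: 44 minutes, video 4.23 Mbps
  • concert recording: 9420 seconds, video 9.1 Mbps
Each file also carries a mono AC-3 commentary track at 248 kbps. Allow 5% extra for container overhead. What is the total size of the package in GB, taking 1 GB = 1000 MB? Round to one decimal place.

Audio: 248 kbps = 0.248 Mbps.
wedding highlight reel: 9.748 Mbps × 1124 s × 1.05 = 11504.6 Mb
dashcam clip: 11.148 Mbps × 2340 s × 1.05 = 27390.6 Mb
music video: 13.358 Mbps × 538 s × 1.05 = 7545.9 Mb
podcast episode with video: 1.748 Mbps × 6780 s × 1.05 = 12444.0 Mb
tutorial video: 4.478 Mbps × 2640 s × 1.05 = 12413.0 Mb
concert recording: 9.348 Mbps × 9420 s × 1.05 = 92461.1 Mb
Total: 163759.3 Mb = 20469.9 MB.
= 20.47 GB.

20.5 GB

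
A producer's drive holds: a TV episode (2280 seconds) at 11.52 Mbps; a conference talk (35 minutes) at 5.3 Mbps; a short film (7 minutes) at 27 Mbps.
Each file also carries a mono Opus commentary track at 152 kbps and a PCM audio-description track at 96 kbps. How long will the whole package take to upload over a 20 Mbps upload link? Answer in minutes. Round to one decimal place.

41.6 minutes

Audio total: 152 + 96 = 248 kbps = 0.248 Mbps.
TV episode: 11.768 Mbps × 2280 s = 26831.0 Mb
conference talk: 5.548 Mbps × 2100 s = 11650.8 Mb
short film: 27.248 Mbps × 420 s = 11444.2 Mb
Total: 49926.0 Mb = 6240.8 MB.
At 20 Mbps: 49926.0 / 20 = 2496 s ≈ 41.6 minutes.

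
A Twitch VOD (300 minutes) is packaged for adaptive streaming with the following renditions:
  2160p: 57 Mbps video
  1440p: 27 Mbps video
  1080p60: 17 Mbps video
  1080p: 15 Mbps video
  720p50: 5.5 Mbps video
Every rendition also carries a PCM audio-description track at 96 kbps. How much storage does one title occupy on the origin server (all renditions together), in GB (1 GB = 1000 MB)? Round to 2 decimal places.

300 min = 18000 s
Audio: 96 kbps = 0.096 Mbps.
Sum of rendition bitrates: (57+0.096) + (27+0.096) + (17+0.096) + (15+0.096) + (5.5+0.096) = 121.980 Mbps.
× 18000 s = 2,195,640 Mb = 274,455 MB = 274.5 GB.

274.46 GB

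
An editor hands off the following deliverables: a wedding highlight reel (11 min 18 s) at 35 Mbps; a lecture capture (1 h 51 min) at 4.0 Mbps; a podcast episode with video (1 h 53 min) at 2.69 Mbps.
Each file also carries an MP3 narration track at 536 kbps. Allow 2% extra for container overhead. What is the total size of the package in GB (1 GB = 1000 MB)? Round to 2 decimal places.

9.71 GB

Audio: 536 kbps = 0.536 Mbps.
wedding highlight reel: 35.536 Mbps × 678 s × 1.02 = 24575.3 Mb
lecture capture: 4.536 Mbps × 6660 s × 1.02 = 30814.0 Mb
podcast episode with video: 3.226 Mbps × 6780 s × 1.02 = 22309.7 Mb
Total: 77699.0 Mb = 9712.4 MB.
= 9.712 GB.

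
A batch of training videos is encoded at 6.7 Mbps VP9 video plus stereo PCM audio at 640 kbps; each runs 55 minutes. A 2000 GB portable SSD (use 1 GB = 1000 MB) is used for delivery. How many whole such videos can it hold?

55 min = 3300 s
Audio: 640 kbps = 0.640 Mbps.
Total bitrate: 7.340 Mbps.
Per item: 7.340 Mbps × 3300 s = 24,222 Mb = 3,028 MB.
Capacity: 2000 GB = 16,000,000 Mb; 660.56 items → 660 complete.

660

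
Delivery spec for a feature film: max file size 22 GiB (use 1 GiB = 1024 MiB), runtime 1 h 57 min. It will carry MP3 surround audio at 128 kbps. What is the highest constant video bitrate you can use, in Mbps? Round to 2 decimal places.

26.79 Mbps

Budget: 22 GiB = 188978.6 Mb.
1 h 57 min = 117 min = 7020 s
Total bitrate budget: 188978.6 Mb / 7020 s = 26.920 Mbps.
Audio: 128 kbps = 0.128 Mbps.
Video: 26.920 − 0.128 = 26.792 Mbps.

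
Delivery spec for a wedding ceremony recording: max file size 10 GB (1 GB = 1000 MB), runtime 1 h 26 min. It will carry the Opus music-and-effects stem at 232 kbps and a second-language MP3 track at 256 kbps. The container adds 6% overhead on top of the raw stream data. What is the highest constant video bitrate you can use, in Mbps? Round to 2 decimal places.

14.14 Mbps

Budget: 10 GB = 80000.0 Mb.
Stream payload after overhead: 80000.0 / 1.06 = 75471.7 Mb.
1 h 26 min = 86 min = 5160 s
Total bitrate budget: 75471.7 Mb / 5160 s = 14.626 Mbps.
Audio total: 232 + 256 = 488 kbps = 0.488 Mbps.
Video: 14.626 − 0.488 = 14.138 Mbps.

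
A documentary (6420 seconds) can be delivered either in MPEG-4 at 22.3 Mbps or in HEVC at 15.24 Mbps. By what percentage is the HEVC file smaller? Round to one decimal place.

31.7%

MPEG-4: 22.300 Mbps × 6420 s = 143166.0 Mb = 16.667 GiB.
HEVC: 15.240 Mbps × 6420 s = 97840.8 Mb = 11.390 GiB.
Reduction: (1 − 11.390/16.667) × 100 = 31.66%.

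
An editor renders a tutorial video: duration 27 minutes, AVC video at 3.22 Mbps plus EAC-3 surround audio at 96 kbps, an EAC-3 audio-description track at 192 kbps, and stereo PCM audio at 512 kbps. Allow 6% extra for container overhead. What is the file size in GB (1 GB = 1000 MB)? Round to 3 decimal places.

27 min = 1620 s
Audio total: 96 + 192 + 512 = 800 kbps = 0.800 Mbps.
Total bitrate: 3.22 + 0.800 = 4.020 Mbps.
Stream data: 4.020 Mbps × 1620 s = 6512.4 Mb.
With 6% container overhead: ×1.06.
6,903 Mb ÷ 8 = 862.9 MB → 0.8629 GB.

0.863 GB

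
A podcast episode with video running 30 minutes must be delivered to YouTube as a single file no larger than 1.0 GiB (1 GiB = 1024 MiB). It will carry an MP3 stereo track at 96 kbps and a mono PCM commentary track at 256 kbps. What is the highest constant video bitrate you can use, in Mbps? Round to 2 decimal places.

Budget: 1.0 GiB = 8589.9 Mb.
30 min = 1800 s
Total bitrate budget: 8589.9 Mb / 1800 s = 4.772 Mbps.
Audio total: 96 + 256 = 352 kbps = 0.352 Mbps.
Video: 4.772 − 0.352 = 4.420 Mbps.

4.42 Mbps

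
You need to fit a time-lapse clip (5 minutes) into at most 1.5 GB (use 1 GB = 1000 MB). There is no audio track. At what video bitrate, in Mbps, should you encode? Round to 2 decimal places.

40.00 Mbps

Budget: 1.5 GB = 12000.0 Mb.
5 min = 300 s
Total bitrate budget: 12000.0 Mb / 300 s = 40.000 Mbps.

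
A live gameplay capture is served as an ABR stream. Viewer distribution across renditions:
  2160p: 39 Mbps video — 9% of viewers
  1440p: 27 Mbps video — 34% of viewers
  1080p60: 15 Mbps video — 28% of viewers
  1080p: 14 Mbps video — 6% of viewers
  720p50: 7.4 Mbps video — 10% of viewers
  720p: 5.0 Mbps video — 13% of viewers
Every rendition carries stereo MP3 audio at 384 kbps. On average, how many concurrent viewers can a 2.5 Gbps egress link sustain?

Audio: 384 kbps = 0.384 Mbps.
Average per-viewer bitrate: 0.09×39.384 + 0.34×27.384 + 0.28×15.384 + 0.06×14.384 + 0.10×7.784 + 0.13×5.384 = 19.504 Mbps.
2.5 Gbps = 2,500 Mbps; 2,500 / 19.504 = 128.18 → 128.

128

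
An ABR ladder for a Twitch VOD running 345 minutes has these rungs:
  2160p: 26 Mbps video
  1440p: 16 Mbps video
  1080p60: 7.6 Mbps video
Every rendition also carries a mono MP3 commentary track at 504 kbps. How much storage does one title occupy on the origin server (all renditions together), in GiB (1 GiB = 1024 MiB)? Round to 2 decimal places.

345 min = 20700 s
Audio: 504 kbps = 0.504 Mbps.
Sum of rendition bitrates: (26+0.504) + (16+0.504) + (7.6+0.504) = 51.112 Mbps.
× 20700 s = 1,058,018 Mb = 132,252 MB = 123.2 GiB.

123.17 GiB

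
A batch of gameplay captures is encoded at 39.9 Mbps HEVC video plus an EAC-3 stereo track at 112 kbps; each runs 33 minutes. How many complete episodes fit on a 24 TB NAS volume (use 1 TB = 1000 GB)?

2423

33 min = 1980 s
Audio: 112 kbps = 0.112 Mbps.
Total bitrate: 40.012 Mbps.
Per item: 40.012 Mbps × 1980 s = 79,224 Mb = 9,903 MB.
Capacity: 24 TB = 192,000,000 Mb; 2423.52 items → 2423 complete.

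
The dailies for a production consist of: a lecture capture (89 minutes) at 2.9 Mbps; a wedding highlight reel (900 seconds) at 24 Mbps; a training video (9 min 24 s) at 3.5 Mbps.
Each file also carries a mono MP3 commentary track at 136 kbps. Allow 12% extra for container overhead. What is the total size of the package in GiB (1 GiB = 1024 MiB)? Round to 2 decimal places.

5.21 GiB

Audio: 136 kbps = 0.136 Mbps.
lecture capture: 3.036 Mbps × 5340 s × 1.12 = 18157.7 Mb
wedding highlight reel: 24.136 Mbps × 900 s × 1.12 = 24329.1 Mb
training video: 3.636 Mbps × 564 s × 1.12 = 2296.8 Mb
Total: 44783.6 Mb = 5597.9 MB.
= 5.213 GiB.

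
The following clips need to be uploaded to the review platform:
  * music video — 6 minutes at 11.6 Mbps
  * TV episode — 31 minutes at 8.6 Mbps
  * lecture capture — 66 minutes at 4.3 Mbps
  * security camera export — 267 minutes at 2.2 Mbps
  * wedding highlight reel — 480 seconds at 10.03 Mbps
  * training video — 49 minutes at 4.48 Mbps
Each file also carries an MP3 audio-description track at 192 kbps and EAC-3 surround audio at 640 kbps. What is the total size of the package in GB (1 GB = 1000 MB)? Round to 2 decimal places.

13.97 GB

Audio total: 192 + 640 = 832 kbps = 0.832 Mbps.
music video: 12.432 Mbps × 360 s = 4475.5 Mb
TV episode: 9.432 Mbps × 1860 s = 17543.5 Mb
lecture capture: 5.132 Mbps × 3960 s = 20322.7 Mb
security camera export: 3.032 Mbps × 16020 s = 48572.6 Mb
wedding highlight reel: 10.862 Mbps × 480 s = 5213.8 Mb
training video: 5.312 Mbps × 2940 s = 15617.3 Mb
Total: 111745.4 Mb = 13968.2 MB.
= 13.97 GB.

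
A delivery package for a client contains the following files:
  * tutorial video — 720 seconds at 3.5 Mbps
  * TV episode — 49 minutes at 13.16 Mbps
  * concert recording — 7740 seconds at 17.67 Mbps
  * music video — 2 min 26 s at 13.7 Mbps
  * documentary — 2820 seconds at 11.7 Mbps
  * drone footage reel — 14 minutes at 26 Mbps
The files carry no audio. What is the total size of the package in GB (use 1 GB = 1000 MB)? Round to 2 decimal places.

29.35 GB

tutorial video: 3.500 Mbps × 720 s = 2520.0 Mb
TV episode: 13.160 Mbps × 2940 s = 38690.4 Mb
concert recording: 17.670 Mbps × 7740 s = 136765.8 Mb
music video: 13.700 Mbps × 146 s = 2000.2 Mb
documentary: 11.700 Mbps × 2820 s = 32994.0 Mb
drone footage reel: 26.000 Mbps × 840 s = 21840.0 Mb
Total: 234810.4 Mb = 29351.3 MB.
= 29.35 GB.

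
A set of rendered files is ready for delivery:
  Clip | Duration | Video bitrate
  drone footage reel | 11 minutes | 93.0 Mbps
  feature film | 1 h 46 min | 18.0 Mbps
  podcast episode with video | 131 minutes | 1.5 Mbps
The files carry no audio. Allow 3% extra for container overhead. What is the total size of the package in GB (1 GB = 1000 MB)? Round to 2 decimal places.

drone footage reel: 93.000 Mbps × 660 s × 1.03 = 63221.4 Mb
feature film: 18.000 Mbps × 6360 s × 1.03 = 117914.4 Mb
podcast episode with video: 1.500 Mbps × 7860 s × 1.03 = 12143.7 Mb
Total: 193279.5 Mb = 24159.9 MB.
= 24.16 GB.

24.16 GB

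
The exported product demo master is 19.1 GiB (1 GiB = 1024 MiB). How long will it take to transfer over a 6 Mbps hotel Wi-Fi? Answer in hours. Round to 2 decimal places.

7.60 hours

File: 19.1 GiB = 164067.8 Mb.
At 6 Mbps: 164067.8 / 6 = 27344.6 s ≈ 7.6 hours.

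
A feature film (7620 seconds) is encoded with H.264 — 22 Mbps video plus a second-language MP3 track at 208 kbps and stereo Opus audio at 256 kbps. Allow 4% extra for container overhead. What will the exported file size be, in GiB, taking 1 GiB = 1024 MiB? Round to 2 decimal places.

Audio total: 208 + 256 = 464 kbps = 0.464 Mbps.
Total bitrate: 22 + 0.464 = 22.464 Mbps.
Stream data: 22.464 Mbps × 7620 s = 171175.7 Mb.
With 4% container overhead: ×1.04.
178,023 Mb = 22,252,838,400 bytes ÷ 1,073,741,824 = 20.72 GiB.

20.72 GiB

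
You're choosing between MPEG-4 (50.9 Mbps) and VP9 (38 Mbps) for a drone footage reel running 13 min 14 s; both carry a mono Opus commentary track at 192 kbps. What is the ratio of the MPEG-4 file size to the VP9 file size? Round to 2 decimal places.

13 min 14 s = 794 s
Audio: 192 kbps = 0.192 Mbps.
MPEG-4: 51.092 Mbps × 794 s = 40567.0 Mb = 5.071 GB.
VP9: 38.192 Mbps × 794 s = 30324.4 Mb = 3.791 GB.
Ratio: 5.071 / 3.791 = 1.338.

1.34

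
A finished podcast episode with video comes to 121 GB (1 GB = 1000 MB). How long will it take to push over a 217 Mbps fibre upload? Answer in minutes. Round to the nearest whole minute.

File: 121 GB = 968000.0 Mb.
At 217 Mbps: 968000.0 / 217 = 4460.8 s ≈ 74.3 minutes.

74 minutes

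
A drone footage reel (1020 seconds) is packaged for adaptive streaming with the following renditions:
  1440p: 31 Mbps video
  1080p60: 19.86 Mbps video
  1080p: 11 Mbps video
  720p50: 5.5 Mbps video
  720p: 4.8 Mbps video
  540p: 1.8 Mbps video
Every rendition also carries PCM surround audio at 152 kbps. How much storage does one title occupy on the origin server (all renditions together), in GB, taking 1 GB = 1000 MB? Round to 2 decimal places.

Audio: 152 kbps = 0.152 Mbps.
Sum of rendition bitrates: (31+0.152) + (19.86+0.152) + (11+0.152) + (5.5+0.152) + (4.8+0.152) + (1.8+0.152) = 74.872 Mbps.
× 1020 s = 76,369 Mb = 9,546 MB = 9.546 GB.

9.55 GB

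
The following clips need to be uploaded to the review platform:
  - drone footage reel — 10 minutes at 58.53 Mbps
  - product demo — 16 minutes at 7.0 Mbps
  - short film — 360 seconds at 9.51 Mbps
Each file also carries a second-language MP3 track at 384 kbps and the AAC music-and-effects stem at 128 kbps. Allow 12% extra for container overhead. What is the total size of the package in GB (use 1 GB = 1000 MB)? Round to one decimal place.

Audio total: 384 + 128 = 512 kbps = 0.512 Mbps.
drone footage reel: 59.042 Mbps × 600 s × 1.12 = 39676.2 Mb
product demo: 7.512 Mbps × 960 s × 1.12 = 8076.9 Mb
short film: 10.022 Mbps × 360 s × 1.12 = 4040.9 Mb
Total: 51794.0 Mb = 6474.2 MB.
= 6.474 GB.

6.5 GB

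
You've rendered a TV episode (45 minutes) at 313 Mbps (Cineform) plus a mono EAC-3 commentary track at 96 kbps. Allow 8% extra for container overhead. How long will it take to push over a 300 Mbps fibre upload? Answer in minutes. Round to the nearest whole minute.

51 minutes

45 min = 2700 s
Audio: 96 kbps = 0.096 Mbps.
Total bitrate: 313.096 Mbps.
File: 313.096 Mbps × 2700 s = 845359.2 Mb.
With 8% container overhead: ×1.08. → 912987.9 Mb.
At 300 Mbps: 912987.9 / 300 = 3043.3 s ≈ 50.7 minutes.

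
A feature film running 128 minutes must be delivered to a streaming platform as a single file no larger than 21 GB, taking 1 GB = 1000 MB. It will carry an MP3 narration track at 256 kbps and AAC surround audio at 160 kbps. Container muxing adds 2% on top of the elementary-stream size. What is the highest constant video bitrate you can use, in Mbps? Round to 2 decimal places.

21.03 Mbps

Budget: 21 GB = 168000.0 Mb.
Stream payload after overhead: 168000.0 / 1.02 = 164705.9 Mb.
128 min = 7680 s
Total bitrate budget: 164705.9 Mb / 7680 s = 21.446 Mbps.
Audio total: 256 + 160 = 416 kbps = 0.416 Mbps.
Video: 21.446 − 0.416 = 21.030 Mbps.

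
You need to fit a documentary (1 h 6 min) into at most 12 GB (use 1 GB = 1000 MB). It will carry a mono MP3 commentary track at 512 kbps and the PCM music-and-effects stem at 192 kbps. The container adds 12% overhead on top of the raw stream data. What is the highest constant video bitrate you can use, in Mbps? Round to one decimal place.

Budget: 12 GB = 96000.0 Mb.
Stream payload after overhead: 96000.0 / 1.12 = 85714.3 Mb.
1 h 6 min = 66 min = 3960 s
Total bitrate budget: 85714.3 Mb / 3960 s = 21.645 Mbps.
Audio total: 512 + 192 = 704 kbps = 0.704 Mbps.
Video: 21.645 − 0.704 = 20.941 Mbps.

20.9 Mbps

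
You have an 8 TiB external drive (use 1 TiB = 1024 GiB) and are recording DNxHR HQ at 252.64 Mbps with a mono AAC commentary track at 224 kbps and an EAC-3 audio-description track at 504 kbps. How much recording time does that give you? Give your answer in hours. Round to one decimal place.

Audio total: 224 + 504 = 728 kbps = 0.728 Mbps.
Total bitrate: 252.64 + 0.728 = 253.368 Mbps.
Capacity: 8 TiB = 70,368,744 Mb.
Recording time: 70,368,744 / 253.368 = 277,733 s ≈ 77.1 hours.

77.1 hours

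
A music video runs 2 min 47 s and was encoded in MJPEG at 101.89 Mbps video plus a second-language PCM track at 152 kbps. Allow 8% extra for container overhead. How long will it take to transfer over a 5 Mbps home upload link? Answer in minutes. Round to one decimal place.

61.3 minutes

2 min 47 s = 167 s
Audio: 152 kbps = 0.152 Mbps.
Total bitrate: 102.042 Mbps.
File: 102.042 Mbps × 167 s = 17041.0 Mb.
With 8% container overhead: ×1.08. → 18404.3 Mb.
At 5 Mbps: 18404.3 / 5 = 3680.9 s ≈ 61.3 minutes.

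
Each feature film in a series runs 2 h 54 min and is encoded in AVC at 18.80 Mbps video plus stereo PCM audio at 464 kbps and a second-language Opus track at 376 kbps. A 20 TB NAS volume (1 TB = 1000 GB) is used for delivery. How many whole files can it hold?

780

2 h 54 min = 174 min = 10440 s
Audio total: 464 + 376 = 840 kbps = 0.840 Mbps.
Total bitrate: 19.640 Mbps.
Per item: 19.640 Mbps × 10440 s = 205,042 Mb = 25,630 MB.
Capacity: 20 TB = 160,000,000 Mb; 780.33 items → 780 complete.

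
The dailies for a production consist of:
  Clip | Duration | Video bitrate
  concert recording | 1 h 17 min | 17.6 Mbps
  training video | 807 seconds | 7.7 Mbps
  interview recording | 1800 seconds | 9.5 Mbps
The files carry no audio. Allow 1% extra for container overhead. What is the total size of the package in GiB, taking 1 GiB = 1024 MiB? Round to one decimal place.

12.3 GiB

concert recording: 17.600 Mbps × 4620 s × 1.01 = 82125.1 Mb
training video: 7.700 Mbps × 807 s × 1.01 = 6276.0 Mb
interview recording: 9.500 Mbps × 1800 s × 1.01 = 17271.0 Mb
Total: 105672.2 Mb = 13209.0 MB.
= 12.30 GiB.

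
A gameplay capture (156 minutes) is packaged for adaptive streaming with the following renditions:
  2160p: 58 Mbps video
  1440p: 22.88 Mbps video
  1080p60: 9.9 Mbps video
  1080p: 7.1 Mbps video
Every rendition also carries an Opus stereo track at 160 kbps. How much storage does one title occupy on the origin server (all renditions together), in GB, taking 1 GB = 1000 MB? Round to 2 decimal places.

115.27 GB

156 min = 9360 s
Audio: 160 kbps = 0.160 Mbps.
Sum of rendition bitrates: (58+0.160) + (22.88+0.160) + (9.9+0.160) + (7.1+0.160) = 98.520 Mbps.
× 9360 s = 922,147 Mb = 115,268 MB = 115.3 GB.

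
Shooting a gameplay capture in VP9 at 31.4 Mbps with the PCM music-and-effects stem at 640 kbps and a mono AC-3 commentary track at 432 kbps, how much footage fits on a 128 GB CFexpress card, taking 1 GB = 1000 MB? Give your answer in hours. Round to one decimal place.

8.8 hours

Audio total: 640 + 432 = 1072 kbps = 1.072 Mbps.
Total bitrate: 31.4 + 1.072 = 32.472 Mbps.
Capacity: 128 GB = 1,024,000 Mb.
Recording time: 1,024,000 / 32.472 = 31,535 s ≈ 8.76 hours.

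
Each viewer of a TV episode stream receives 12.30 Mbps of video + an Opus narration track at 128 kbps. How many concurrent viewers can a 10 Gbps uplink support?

804

Audio: 128 kbps = 0.128 Mbps.
Per-viewer media rate: 12.428 Mbps.
10 Gbps = 10,000 Mbps; 10,000 / 12.428 = 804.63 → 804 viewers.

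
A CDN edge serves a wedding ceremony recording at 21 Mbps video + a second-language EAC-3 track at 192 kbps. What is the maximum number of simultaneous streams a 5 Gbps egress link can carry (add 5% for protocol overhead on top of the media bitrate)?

224

Audio: 192 kbps = 0.192 Mbps.
Per-viewer media rate: 21.192 Mbps.
On the wire with 5% overhead: 22.252 Mbps.
5 Gbps = 5,000 Mbps; 5,000 / 22.252 = 224.70 → 224 viewers.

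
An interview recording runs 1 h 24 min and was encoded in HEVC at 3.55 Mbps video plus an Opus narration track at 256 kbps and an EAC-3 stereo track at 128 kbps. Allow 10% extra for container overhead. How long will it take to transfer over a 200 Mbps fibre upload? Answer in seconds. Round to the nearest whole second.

1 h 24 min = 84 min = 5040 s
Audio total: 256 + 128 = 384 kbps = 0.384 Mbps.
Total bitrate: 3.934 Mbps.
File: 3.934 Mbps × 5040 s = 19827.4 Mb.
With 10% container overhead: ×1.10. → 21810.1 Mb.
At 200 Mbps: 21810.1 / 200 = 109.1 s ≈ 109 seconds.

109 seconds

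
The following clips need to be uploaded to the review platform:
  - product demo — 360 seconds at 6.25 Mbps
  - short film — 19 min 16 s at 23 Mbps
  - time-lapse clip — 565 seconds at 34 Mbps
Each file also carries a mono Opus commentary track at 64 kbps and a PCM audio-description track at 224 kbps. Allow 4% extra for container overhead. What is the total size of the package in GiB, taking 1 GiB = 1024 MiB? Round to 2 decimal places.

Audio total: 64 + 224 = 288 kbps = 0.288 Mbps.
product demo: 6.538 Mbps × 360 s × 1.04 = 2447.8 Mb
short film: 23.288 Mbps × 1156 s × 1.04 = 27997.8 Mb
time-lapse clip: 34.288 Mbps × 565 s × 1.04 = 20147.6 Mb
Total: 50593.2 Mb = 6324.2 MB.
= 5.890 GiB.

5.89 GiB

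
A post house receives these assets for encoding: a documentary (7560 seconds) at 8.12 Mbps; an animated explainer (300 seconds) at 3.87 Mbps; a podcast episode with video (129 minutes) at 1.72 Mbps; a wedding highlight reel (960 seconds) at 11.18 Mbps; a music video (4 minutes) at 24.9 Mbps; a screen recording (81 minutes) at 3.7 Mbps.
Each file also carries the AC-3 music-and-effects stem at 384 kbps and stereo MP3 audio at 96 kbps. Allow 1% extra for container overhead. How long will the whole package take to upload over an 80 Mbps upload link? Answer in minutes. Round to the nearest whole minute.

Audio total: 384 + 96 = 480 kbps = 0.480 Mbps.
documentary: 8.600 Mbps × 7560 s × 1.01 = 65666.2 Mb
animated explainer: 4.350 Mbps × 300 s × 1.01 = 1318.0 Mb
podcast episode with video: 2.200 Mbps × 7740 s × 1.01 = 17198.3 Mb
wedding highlight reel: 11.660 Mbps × 960 s × 1.01 = 11305.5 Mb
music video: 25.380 Mbps × 240 s × 1.01 = 6152.1 Mb
screen recording: 4.180 Mbps × 4860 s × 1.01 = 20517.9 Mb
Total: 122158.1 Mb = 15269.8 MB.
At 80 Mbps: 122158.1 / 80 = 1527 s ≈ 25.4 minutes.

25 minutes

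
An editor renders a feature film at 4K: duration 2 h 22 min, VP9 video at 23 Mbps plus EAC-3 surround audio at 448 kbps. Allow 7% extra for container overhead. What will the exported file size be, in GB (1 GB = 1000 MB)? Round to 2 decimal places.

26.72 GB

2 h 22 min = 142 min = 8520 s
Audio: 448 kbps = 0.448 Mbps.
Total bitrate: 23 + 0.448 = 23.448 Mbps.
Stream data: 23.448 Mbps × 8520 s = 199777.0 Mb.
With 7% container overhead: ×1.07.
213,761 Mb ÷ 8 = 26,720 MB → 26.72 GB.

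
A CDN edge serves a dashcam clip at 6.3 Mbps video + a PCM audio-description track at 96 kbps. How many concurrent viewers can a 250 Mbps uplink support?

39

Audio: 96 kbps = 0.096 Mbps.
Per-viewer media rate: 6.396 Mbps.
250 Mbps = 250.0 Mbps; 250.0 / 6.396 = 39.09 → 39 viewers.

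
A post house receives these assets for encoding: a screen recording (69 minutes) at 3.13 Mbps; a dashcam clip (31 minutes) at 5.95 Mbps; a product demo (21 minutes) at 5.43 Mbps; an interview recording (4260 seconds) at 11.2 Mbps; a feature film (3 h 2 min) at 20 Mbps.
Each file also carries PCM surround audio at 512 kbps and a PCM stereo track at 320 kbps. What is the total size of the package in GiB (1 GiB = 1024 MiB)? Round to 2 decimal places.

36.75 GiB

Audio total: 512 + 320 = 832 kbps = 0.832 Mbps.
screen recording: 3.962 Mbps × 4140 s = 16402.7 Mb
dashcam clip: 6.782 Mbps × 1860 s = 12614.5 Mb
product demo: 6.262 Mbps × 1260 s = 7890.1 Mb
interview recording: 12.032 Mbps × 4260 s = 51256.3 Mb
feature film: 20.832 Mbps × 10920 s = 227485.4 Mb
Total: 315649.1 Mb = 39456.1 MB.
= 36.75 GiB.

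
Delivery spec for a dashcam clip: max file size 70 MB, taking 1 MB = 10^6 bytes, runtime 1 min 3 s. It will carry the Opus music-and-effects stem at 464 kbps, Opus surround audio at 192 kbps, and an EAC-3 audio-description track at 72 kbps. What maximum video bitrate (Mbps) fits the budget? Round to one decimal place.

Budget: 70 MB = 560.0 Mb.
1 min 3 s = 63 s
Total bitrate budget: 560.0 Mb / 63 s = 8.889 Mbps.
Audio total: 464 + 192 + 72 = 728 kbps = 0.728 Mbps.
Video: 8.889 − 0.728 = 8.161 Mbps.

8.2 Mbps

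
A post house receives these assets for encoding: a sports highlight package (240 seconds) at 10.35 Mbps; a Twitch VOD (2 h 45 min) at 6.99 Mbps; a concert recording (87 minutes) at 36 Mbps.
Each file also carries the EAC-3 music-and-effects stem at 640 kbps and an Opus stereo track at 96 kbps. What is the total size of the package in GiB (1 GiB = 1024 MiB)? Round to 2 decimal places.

31.54 GiB

Audio total: 640 + 96 = 736 kbps = 0.736 Mbps.
sports highlight package: 11.086 Mbps × 240 s = 2660.6 Mb
Twitch VOD: 7.726 Mbps × 9900 s = 76487.4 Mb
concert recording: 36.736 Mbps × 5220 s = 191761.9 Mb
Total: 270910.0 Mb = 33863.7 MB.
= 31.54 GiB.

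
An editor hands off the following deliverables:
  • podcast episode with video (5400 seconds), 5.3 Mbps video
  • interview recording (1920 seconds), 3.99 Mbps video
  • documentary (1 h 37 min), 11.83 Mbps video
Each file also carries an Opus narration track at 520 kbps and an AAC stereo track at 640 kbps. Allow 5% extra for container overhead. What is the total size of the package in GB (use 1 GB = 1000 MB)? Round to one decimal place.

15.8 GB

Audio total: 520 + 640 = 1160 kbps = 1.160 Mbps.
podcast episode with video: 6.460 Mbps × 5400 s × 1.05 = 36628.2 Mb
interview recording: 5.150 Mbps × 1920 s × 1.05 = 10382.4 Mb
documentary: 12.990 Mbps × 5820 s × 1.05 = 79381.9 Mb
Total: 126392.5 Mb = 15799.1 MB.
= 15.80 GB.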